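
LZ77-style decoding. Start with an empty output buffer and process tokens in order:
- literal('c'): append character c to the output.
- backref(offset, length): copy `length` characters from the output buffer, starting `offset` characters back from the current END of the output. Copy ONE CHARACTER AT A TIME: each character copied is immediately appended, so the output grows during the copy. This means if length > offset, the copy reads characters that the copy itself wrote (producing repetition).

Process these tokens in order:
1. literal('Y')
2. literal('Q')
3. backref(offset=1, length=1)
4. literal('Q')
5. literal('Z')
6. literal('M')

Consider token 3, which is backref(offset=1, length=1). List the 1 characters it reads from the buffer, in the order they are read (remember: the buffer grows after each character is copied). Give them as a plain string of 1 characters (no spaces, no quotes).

Token 1: literal('Y'). Output: "Y"
Token 2: literal('Q'). Output: "YQ"
Token 3: backref(off=1, len=1). Buffer before: "YQ" (len 2)
  byte 1: read out[1]='Q', append. Buffer now: "YQQ"

Answer: Q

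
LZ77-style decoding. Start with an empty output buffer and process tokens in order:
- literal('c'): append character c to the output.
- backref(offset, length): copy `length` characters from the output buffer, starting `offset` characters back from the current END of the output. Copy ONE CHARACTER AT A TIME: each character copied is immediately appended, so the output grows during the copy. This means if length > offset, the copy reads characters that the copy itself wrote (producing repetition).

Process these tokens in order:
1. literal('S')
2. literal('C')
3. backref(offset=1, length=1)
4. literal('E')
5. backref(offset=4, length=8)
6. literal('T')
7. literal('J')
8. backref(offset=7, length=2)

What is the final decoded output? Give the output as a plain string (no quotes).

Token 1: literal('S'). Output: "S"
Token 2: literal('C'). Output: "SC"
Token 3: backref(off=1, len=1). Copied 'C' from pos 1. Output: "SCC"
Token 4: literal('E'). Output: "SCCE"
Token 5: backref(off=4, len=8) (overlapping!). Copied 'SCCESCCE' from pos 0. Output: "SCCESCCESCCE"
Token 6: literal('T'). Output: "SCCESCCESCCET"
Token 7: literal('J'). Output: "SCCESCCESCCETJ"
Token 8: backref(off=7, len=2). Copied 'ES' from pos 7. Output: "SCCESCCESCCETJES"

Answer: SCCESCCESCCETJES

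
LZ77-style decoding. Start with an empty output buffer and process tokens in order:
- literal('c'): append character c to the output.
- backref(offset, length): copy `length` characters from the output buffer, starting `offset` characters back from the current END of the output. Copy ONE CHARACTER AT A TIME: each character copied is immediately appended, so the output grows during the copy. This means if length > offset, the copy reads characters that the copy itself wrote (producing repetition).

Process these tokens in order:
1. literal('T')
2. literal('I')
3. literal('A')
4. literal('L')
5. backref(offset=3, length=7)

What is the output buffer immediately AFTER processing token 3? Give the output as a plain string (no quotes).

Answer: TIA

Derivation:
Token 1: literal('T'). Output: "T"
Token 2: literal('I'). Output: "TI"
Token 3: literal('A'). Output: "TIA"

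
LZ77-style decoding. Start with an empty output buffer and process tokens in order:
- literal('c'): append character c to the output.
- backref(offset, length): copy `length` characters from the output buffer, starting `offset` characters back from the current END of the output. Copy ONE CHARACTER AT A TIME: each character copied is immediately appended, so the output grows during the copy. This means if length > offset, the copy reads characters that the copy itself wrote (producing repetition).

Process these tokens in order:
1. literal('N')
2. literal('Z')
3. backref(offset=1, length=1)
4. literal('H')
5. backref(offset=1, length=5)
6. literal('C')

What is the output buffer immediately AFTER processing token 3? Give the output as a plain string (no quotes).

Answer: NZZ

Derivation:
Token 1: literal('N'). Output: "N"
Token 2: literal('Z'). Output: "NZ"
Token 3: backref(off=1, len=1). Copied 'Z' from pos 1. Output: "NZZ"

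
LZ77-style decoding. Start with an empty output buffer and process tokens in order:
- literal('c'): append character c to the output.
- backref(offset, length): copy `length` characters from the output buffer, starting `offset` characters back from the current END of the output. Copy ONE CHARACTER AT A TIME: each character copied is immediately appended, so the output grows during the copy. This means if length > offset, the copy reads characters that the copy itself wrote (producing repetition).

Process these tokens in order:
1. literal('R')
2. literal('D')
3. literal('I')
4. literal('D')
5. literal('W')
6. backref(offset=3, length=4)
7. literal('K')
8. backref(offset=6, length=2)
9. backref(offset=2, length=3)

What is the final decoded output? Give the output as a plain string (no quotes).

Token 1: literal('R'). Output: "R"
Token 2: literal('D'). Output: "RD"
Token 3: literal('I'). Output: "RDI"
Token 4: literal('D'). Output: "RDID"
Token 5: literal('W'). Output: "RDIDW"
Token 6: backref(off=3, len=4) (overlapping!). Copied 'IDWI' from pos 2. Output: "RDIDWIDWI"
Token 7: literal('K'). Output: "RDIDWIDWIK"
Token 8: backref(off=6, len=2). Copied 'WI' from pos 4. Output: "RDIDWIDWIKWI"
Token 9: backref(off=2, len=3) (overlapping!). Copied 'WIW' from pos 10. Output: "RDIDWIDWIKWIWIW"

Answer: RDIDWIDWIKWIWIW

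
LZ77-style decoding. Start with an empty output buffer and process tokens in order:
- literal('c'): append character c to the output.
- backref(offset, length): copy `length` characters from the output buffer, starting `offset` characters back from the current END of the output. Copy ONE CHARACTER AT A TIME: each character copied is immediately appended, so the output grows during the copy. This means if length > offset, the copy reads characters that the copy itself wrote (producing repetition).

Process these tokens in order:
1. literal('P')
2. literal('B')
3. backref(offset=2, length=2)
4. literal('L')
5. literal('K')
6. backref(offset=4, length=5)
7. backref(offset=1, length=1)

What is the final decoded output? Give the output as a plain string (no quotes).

Token 1: literal('P'). Output: "P"
Token 2: literal('B'). Output: "PB"
Token 3: backref(off=2, len=2). Copied 'PB' from pos 0. Output: "PBPB"
Token 4: literal('L'). Output: "PBPBL"
Token 5: literal('K'). Output: "PBPBLK"
Token 6: backref(off=4, len=5) (overlapping!). Copied 'PBLKP' from pos 2. Output: "PBPBLKPBLKP"
Token 7: backref(off=1, len=1). Copied 'P' from pos 10. Output: "PBPBLKPBLKPP"

Answer: PBPBLKPBLKPP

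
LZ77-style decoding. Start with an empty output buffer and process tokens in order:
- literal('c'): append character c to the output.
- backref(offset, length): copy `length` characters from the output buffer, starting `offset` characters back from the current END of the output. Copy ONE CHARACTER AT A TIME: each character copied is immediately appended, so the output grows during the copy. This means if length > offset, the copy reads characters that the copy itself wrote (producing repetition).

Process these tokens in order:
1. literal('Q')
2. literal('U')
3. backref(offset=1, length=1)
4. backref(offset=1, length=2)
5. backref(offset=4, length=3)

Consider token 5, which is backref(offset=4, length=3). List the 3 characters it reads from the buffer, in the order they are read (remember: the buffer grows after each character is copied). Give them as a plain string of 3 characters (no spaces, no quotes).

Token 1: literal('Q'). Output: "Q"
Token 2: literal('U'). Output: "QU"
Token 3: backref(off=1, len=1). Copied 'U' from pos 1. Output: "QUU"
Token 4: backref(off=1, len=2) (overlapping!). Copied 'UU' from pos 2. Output: "QUUUU"
Token 5: backref(off=4, len=3). Buffer before: "QUUUU" (len 5)
  byte 1: read out[1]='U', append. Buffer now: "QUUUUU"
  byte 2: read out[2]='U', append. Buffer now: "QUUUUUU"
  byte 3: read out[3]='U', append. Buffer now: "QUUUUUUU"

Answer: UUU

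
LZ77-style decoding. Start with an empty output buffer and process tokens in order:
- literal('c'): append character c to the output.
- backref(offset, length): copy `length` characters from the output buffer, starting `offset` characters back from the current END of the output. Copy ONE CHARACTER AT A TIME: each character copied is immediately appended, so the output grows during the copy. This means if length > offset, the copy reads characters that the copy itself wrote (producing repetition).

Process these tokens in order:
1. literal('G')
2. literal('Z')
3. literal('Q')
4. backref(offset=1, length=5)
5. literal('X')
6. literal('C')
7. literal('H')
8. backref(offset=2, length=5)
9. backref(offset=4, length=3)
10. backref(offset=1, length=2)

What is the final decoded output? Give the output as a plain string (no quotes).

Answer: GZQQQQQQXCHCHCHCHCHHH

Derivation:
Token 1: literal('G'). Output: "G"
Token 2: literal('Z'). Output: "GZ"
Token 3: literal('Q'). Output: "GZQ"
Token 4: backref(off=1, len=5) (overlapping!). Copied 'QQQQQ' from pos 2. Output: "GZQQQQQQ"
Token 5: literal('X'). Output: "GZQQQQQQX"
Token 6: literal('C'). Output: "GZQQQQQQXC"
Token 7: literal('H'). Output: "GZQQQQQQXCH"
Token 8: backref(off=2, len=5) (overlapping!). Copied 'CHCHC' from pos 9. Output: "GZQQQQQQXCHCHCHC"
Token 9: backref(off=4, len=3). Copied 'HCH' from pos 12. Output: "GZQQQQQQXCHCHCHCHCH"
Token 10: backref(off=1, len=2) (overlapping!). Copied 'HH' from pos 18. Output: "GZQQQQQQXCHCHCHCHCHHH"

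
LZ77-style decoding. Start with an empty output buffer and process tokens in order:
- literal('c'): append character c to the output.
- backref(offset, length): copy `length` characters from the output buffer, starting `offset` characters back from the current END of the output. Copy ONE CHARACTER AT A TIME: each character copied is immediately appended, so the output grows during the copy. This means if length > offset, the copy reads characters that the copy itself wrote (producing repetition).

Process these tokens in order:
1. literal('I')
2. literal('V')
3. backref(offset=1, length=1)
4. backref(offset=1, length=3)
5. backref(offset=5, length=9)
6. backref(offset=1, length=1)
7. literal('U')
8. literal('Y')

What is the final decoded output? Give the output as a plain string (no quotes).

Token 1: literal('I'). Output: "I"
Token 2: literal('V'). Output: "IV"
Token 3: backref(off=1, len=1). Copied 'V' from pos 1. Output: "IVV"
Token 4: backref(off=1, len=3) (overlapping!). Copied 'VVV' from pos 2. Output: "IVVVVV"
Token 5: backref(off=5, len=9) (overlapping!). Copied 'VVVVVVVVV' from pos 1. Output: "IVVVVVVVVVVVVVV"
Token 6: backref(off=1, len=1). Copied 'V' from pos 14. Output: "IVVVVVVVVVVVVVVV"
Token 7: literal('U'). Output: "IVVVVVVVVVVVVVVVU"
Token 8: literal('Y'). Output: "IVVVVVVVVVVVVVVVUY"

Answer: IVVVVVVVVVVVVVVVUY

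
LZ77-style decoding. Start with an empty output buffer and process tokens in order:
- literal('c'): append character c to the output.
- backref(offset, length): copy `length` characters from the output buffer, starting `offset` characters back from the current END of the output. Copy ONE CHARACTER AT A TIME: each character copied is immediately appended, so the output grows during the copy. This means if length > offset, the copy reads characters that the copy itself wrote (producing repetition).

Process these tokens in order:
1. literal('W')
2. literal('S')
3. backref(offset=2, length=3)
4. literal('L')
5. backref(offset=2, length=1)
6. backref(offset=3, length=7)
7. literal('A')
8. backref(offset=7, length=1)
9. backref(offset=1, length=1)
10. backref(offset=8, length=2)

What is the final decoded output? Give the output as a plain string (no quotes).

Answer: WSWSWLWWLWWLWWALLWW

Derivation:
Token 1: literal('W'). Output: "W"
Token 2: literal('S'). Output: "WS"
Token 3: backref(off=2, len=3) (overlapping!). Copied 'WSW' from pos 0. Output: "WSWSW"
Token 4: literal('L'). Output: "WSWSWL"
Token 5: backref(off=2, len=1). Copied 'W' from pos 4. Output: "WSWSWLW"
Token 6: backref(off=3, len=7) (overlapping!). Copied 'WLWWLWW' from pos 4. Output: "WSWSWLWWLWWLWW"
Token 7: literal('A'). Output: "WSWSWLWWLWWLWWA"
Token 8: backref(off=7, len=1). Copied 'L' from pos 8. Output: "WSWSWLWWLWWLWWAL"
Token 9: backref(off=1, len=1). Copied 'L' from pos 15. Output: "WSWSWLWWLWWLWWALL"
Token 10: backref(off=8, len=2). Copied 'WW' from pos 9. Output: "WSWSWLWWLWWLWWALLWW"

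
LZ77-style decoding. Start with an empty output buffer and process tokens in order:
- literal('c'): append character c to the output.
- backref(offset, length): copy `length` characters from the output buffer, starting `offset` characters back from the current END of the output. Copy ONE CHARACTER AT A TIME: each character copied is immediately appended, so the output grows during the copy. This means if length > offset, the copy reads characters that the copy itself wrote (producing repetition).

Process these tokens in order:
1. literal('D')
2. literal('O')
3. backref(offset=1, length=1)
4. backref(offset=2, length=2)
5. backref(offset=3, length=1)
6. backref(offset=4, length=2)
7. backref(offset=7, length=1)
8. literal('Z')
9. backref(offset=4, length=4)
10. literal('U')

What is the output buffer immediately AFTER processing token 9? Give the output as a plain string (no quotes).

Answer: DOOOOOOOOZOOOZ

Derivation:
Token 1: literal('D'). Output: "D"
Token 2: literal('O'). Output: "DO"
Token 3: backref(off=1, len=1). Copied 'O' from pos 1. Output: "DOO"
Token 4: backref(off=2, len=2). Copied 'OO' from pos 1. Output: "DOOOO"
Token 5: backref(off=3, len=1). Copied 'O' from pos 2. Output: "DOOOOO"
Token 6: backref(off=4, len=2). Copied 'OO' from pos 2. Output: "DOOOOOOO"
Token 7: backref(off=7, len=1). Copied 'O' from pos 1. Output: "DOOOOOOOO"
Token 8: literal('Z'). Output: "DOOOOOOOOZ"
Token 9: backref(off=4, len=4). Copied 'OOOZ' from pos 6. Output: "DOOOOOOOOZOOOZ"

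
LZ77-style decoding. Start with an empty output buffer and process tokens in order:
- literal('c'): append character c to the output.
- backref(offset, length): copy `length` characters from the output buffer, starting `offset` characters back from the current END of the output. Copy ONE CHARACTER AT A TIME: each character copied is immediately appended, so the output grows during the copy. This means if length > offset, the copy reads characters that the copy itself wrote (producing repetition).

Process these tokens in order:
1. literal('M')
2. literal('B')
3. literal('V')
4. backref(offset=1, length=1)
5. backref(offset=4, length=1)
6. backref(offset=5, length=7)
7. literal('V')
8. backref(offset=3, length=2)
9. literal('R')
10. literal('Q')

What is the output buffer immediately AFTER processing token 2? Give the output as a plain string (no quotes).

Answer: MB

Derivation:
Token 1: literal('M'). Output: "M"
Token 2: literal('B'). Output: "MB"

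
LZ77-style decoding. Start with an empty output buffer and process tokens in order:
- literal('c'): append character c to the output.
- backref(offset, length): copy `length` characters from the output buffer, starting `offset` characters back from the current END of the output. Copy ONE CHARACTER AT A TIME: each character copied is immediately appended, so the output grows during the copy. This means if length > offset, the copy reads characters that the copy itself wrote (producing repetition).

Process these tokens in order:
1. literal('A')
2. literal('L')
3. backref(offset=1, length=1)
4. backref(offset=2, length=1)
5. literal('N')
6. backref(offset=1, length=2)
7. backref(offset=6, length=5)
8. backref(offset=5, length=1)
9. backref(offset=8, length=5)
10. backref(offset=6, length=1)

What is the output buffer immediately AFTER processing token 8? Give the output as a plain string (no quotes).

Token 1: literal('A'). Output: "A"
Token 2: literal('L'). Output: "AL"
Token 3: backref(off=1, len=1). Copied 'L' from pos 1. Output: "ALL"
Token 4: backref(off=2, len=1). Copied 'L' from pos 1. Output: "ALLL"
Token 5: literal('N'). Output: "ALLLN"
Token 6: backref(off=1, len=2) (overlapping!). Copied 'NN' from pos 4. Output: "ALLLNNN"
Token 7: backref(off=6, len=5). Copied 'LLLNN' from pos 1. Output: "ALLLNNNLLLNN"
Token 8: backref(off=5, len=1). Copied 'L' from pos 7. Output: "ALLLNNNLLLNNL"

Answer: ALLLNNNLLLNNL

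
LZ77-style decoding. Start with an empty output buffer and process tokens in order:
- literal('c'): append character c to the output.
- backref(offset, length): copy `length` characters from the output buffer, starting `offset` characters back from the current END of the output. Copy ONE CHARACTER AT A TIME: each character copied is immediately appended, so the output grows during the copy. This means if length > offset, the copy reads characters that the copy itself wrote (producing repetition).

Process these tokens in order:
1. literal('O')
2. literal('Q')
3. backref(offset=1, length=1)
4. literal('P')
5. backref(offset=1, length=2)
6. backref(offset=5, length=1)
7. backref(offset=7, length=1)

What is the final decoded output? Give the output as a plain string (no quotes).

Token 1: literal('O'). Output: "O"
Token 2: literal('Q'). Output: "OQ"
Token 3: backref(off=1, len=1). Copied 'Q' from pos 1. Output: "OQQ"
Token 4: literal('P'). Output: "OQQP"
Token 5: backref(off=1, len=2) (overlapping!). Copied 'PP' from pos 3. Output: "OQQPPP"
Token 6: backref(off=5, len=1). Copied 'Q' from pos 1. Output: "OQQPPPQ"
Token 7: backref(off=7, len=1). Copied 'O' from pos 0. Output: "OQQPPPQO"

Answer: OQQPPPQO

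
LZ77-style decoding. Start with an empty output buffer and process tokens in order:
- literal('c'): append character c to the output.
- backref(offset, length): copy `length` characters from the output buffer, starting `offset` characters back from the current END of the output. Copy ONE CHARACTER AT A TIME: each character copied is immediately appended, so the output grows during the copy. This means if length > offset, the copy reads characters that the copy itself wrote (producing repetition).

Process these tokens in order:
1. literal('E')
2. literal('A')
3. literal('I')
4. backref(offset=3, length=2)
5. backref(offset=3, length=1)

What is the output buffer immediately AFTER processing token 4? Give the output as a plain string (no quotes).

Token 1: literal('E'). Output: "E"
Token 2: literal('A'). Output: "EA"
Token 3: literal('I'). Output: "EAI"
Token 4: backref(off=3, len=2). Copied 'EA' from pos 0. Output: "EAIEA"

Answer: EAIEA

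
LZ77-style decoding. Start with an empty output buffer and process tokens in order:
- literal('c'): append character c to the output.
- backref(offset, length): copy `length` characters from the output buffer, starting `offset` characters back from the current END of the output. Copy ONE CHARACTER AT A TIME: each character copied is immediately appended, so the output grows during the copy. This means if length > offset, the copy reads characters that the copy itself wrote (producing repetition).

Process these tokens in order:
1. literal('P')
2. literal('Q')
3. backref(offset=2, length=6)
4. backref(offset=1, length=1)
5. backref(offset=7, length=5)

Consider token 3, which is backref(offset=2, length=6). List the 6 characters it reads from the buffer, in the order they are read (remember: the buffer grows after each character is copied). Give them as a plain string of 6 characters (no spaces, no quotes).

Answer: PQPQPQ

Derivation:
Token 1: literal('P'). Output: "P"
Token 2: literal('Q'). Output: "PQ"
Token 3: backref(off=2, len=6). Buffer before: "PQ" (len 2)
  byte 1: read out[0]='P', append. Buffer now: "PQP"
  byte 2: read out[1]='Q', append. Buffer now: "PQPQ"
  byte 3: read out[2]='P', append. Buffer now: "PQPQP"
  byte 4: read out[3]='Q', append. Buffer now: "PQPQPQ"
  byte 5: read out[4]='P', append. Buffer now: "PQPQPQP"
  byte 6: read out[5]='Q', append. Buffer now: "PQPQPQPQ"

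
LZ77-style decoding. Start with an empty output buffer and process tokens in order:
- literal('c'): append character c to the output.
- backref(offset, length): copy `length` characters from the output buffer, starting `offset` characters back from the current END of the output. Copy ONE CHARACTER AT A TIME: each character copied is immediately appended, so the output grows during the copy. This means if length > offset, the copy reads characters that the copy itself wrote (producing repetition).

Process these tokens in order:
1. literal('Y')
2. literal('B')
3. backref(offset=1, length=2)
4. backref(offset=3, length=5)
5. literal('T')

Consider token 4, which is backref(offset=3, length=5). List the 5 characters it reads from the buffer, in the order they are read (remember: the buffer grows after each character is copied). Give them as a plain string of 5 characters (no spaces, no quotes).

Token 1: literal('Y'). Output: "Y"
Token 2: literal('B'). Output: "YB"
Token 3: backref(off=1, len=2) (overlapping!). Copied 'BB' from pos 1. Output: "YBBB"
Token 4: backref(off=3, len=5). Buffer before: "YBBB" (len 4)
  byte 1: read out[1]='B', append. Buffer now: "YBBBB"
  byte 2: read out[2]='B', append. Buffer now: "YBBBBB"
  byte 3: read out[3]='B', append. Buffer now: "YBBBBBB"
  byte 4: read out[4]='B', append. Buffer now: "YBBBBBBB"
  byte 5: read out[5]='B', append. Buffer now: "YBBBBBBBB"

Answer: BBBBB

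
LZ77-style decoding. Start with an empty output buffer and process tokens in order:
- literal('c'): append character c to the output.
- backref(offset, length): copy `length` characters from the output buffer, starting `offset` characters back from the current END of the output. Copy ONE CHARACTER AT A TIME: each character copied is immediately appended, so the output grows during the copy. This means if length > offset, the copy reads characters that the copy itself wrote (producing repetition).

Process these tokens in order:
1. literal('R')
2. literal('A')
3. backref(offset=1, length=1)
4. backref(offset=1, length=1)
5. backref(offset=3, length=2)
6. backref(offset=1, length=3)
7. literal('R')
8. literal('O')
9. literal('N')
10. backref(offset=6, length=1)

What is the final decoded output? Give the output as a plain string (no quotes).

Answer: RAAAAAAAARONA

Derivation:
Token 1: literal('R'). Output: "R"
Token 2: literal('A'). Output: "RA"
Token 3: backref(off=1, len=1). Copied 'A' from pos 1. Output: "RAA"
Token 4: backref(off=1, len=1). Copied 'A' from pos 2. Output: "RAAA"
Token 5: backref(off=3, len=2). Copied 'AA' from pos 1. Output: "RAAAAA"
Token 6: backref(off=1, len=3) (overlapping!). Copied 'AAA' from pos 5. Output: "RAAAAAAAA"
Token 7: literal('R'). Output: "RAAAAAAAAR"
Token 8: literal('O'). Output: "RAAAAAAAARO"
Token 9: literal('N'). Output: "RAAAAAAAARON"
Token 10: backref(off=6, len=1). Copied 'A' from pos 6. Output: "RAAAAAAAARONA"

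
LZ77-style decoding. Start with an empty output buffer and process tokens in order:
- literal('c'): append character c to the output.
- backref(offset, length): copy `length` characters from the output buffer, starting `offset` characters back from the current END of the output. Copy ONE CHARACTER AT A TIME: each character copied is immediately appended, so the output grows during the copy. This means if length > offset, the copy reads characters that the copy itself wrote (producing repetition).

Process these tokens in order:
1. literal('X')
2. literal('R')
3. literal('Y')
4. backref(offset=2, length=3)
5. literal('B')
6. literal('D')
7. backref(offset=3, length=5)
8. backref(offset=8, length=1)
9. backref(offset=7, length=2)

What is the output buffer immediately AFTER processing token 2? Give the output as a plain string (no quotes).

Token 1: literal('X'). Output: "X"
Token 2: literal('R'). Output: "XR"

Answer: XR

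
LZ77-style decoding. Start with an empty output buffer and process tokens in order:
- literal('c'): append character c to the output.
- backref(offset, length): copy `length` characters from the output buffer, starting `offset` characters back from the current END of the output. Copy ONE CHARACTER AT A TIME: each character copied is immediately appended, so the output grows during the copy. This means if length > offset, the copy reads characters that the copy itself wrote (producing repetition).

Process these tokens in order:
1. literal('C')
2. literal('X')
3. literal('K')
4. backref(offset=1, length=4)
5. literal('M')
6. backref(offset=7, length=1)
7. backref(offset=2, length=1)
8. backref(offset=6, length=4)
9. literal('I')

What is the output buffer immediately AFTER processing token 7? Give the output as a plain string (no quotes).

Token 1: literal('C'). Output: "C"
Token 2: literal('X'). Output: "CX"
Token 3: literal('K'). Output: "CXK"
Token 4: backref(off=1, len=4) (overlapping!). Copied 'KKKK' from pos 2. Output: "CXKKKKK"
Token 5: literal('M'). Output: "CXKKKKKM"
Token 6: backref(off=7, len=1). Copied 'X' from pos 1. Output: "CXKKKKKMX"
Token 7: backref(off=2, len=1). Copied 'M' from pos 7. Output: "CXKKKKKMXM"

Answer: CXKKKKKMXM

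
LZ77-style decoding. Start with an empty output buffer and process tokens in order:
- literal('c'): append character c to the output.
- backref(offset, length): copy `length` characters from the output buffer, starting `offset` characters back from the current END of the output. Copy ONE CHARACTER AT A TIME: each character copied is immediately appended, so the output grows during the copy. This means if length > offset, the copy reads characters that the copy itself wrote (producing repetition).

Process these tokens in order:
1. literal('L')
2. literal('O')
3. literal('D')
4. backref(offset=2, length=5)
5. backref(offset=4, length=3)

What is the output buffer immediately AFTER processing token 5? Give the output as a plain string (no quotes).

Answer: LODODODODOD

Derivation:
Token 1: literal('L'). Output: "L"
Token 2: literal('O'). Output: "LO"
Token 3: literal('D'). Output: "LOD"
Token 4: backref(off=2, len=5) (overlapping!). Copied 'ODODO' from pos 1. Output: "LODODODO"
Token 5: backref(off=4, len=3). Copied 'DOD' from pos 4. Output: "LODODODODOD"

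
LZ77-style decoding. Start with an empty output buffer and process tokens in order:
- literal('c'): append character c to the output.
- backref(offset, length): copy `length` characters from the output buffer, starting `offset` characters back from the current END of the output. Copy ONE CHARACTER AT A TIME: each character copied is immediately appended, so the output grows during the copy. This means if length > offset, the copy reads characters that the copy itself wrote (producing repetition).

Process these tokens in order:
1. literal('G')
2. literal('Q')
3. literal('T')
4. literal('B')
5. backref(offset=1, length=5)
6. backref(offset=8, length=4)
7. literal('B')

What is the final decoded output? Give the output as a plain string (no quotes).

Answer: GQTBBBBBBQTBBB

Derivation:
Token 1: literal('G'). Output: "G"
Token 2: literal('Q'). Output: "GQ"
Token 3: literal('T'). Output: "GQT"
Token 4: literal('B'). Output: "GQTB"
Token 5: backref(off=1, len=5) (overlapping!). Copied 'BBBBB' from pos 3. Output: "GQTBBBBBB"
Token 6: backref(off=8, len=4). Copied 'QTBB' from pos 1. Output: "GQTBBBBBBQTBB"
Token 7: literal('B'). Output: "GQTBBBBBBQTBBB"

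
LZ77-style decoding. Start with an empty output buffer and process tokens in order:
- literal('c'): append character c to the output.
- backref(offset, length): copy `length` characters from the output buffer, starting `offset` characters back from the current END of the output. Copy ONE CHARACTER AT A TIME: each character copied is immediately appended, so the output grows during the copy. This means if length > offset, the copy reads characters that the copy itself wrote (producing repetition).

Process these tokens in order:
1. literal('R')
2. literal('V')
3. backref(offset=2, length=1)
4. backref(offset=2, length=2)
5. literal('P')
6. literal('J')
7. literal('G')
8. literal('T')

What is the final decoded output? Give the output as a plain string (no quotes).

Answer: RVRVRPJGT

Derivation:
Token 1: literal('R'). Output: "R"
Token 2: literal('V'). Output: "RV"
Token 3: backref(off=2, len=1). Copied 'R' from pos 0. Output: "RVR"
Token 4: backref(off=2, len=2). Copied 'VR' from pos 1. Output: "RVRVR"
Token 5: literal('P'). Output: "RVRVRP"
Token 6: literal('J'). Output: "RVRVRPJ"
Token 7: literal('G'). Output: "RVRVRPJG"
Token 8: literal('T'). Output: "RVRVRPJGT"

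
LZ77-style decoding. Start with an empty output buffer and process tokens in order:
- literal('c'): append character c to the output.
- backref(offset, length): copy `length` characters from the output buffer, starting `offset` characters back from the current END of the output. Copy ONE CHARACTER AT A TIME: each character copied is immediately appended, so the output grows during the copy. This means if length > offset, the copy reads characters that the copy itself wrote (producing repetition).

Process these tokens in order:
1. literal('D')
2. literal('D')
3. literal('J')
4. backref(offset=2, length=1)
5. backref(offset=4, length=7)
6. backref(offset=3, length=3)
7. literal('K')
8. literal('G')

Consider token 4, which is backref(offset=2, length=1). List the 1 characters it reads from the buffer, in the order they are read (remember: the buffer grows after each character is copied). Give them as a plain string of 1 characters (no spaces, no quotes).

Token 1: literal('D'). Output: "D"
Token 2: literal('D'). Output: "DD"
Token 3: literal('J'). Output: "DDJ"
Token 4: backref(off=2, len=1). Buffer before: "DDJ" (len 3)
  byte 1: read out[1]='D', append. Buffer now: "DDJD"

Answer: D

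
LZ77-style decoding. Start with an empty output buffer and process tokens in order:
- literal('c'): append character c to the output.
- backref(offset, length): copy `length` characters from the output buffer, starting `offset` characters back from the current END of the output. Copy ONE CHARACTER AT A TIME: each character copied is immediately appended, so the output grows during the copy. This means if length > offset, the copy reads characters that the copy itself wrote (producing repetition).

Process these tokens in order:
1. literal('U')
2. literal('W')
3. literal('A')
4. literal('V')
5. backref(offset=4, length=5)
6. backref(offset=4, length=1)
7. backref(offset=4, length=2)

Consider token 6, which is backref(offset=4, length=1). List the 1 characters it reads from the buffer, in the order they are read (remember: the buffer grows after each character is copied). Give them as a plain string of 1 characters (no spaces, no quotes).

Token 1: literal('U'). Output: "U"
Token 2: literal('W'). Output: "UW"
Token 3: literal('A'). Output: "UWA"
Token 4: literal('V'). Output: "UWAV"
Token 5: backref(off=4, len=5) (overlapping!). Copied 'UWAVU' from pos 0. Output: "UWAVUWAVU"
Token 6: backref(off=4, len=1). Buffer before: "UWAVUWAVU" (len 9)
  byte 1: read out[5]='W', append. Buffer now: "UWAVUWAVUW"

Answer: W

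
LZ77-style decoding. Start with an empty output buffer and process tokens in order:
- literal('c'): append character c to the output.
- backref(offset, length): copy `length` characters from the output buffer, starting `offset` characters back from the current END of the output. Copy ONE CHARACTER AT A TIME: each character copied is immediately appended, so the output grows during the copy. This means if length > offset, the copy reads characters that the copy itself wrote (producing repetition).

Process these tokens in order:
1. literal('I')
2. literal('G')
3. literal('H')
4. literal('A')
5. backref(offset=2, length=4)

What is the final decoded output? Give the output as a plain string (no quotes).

Answer: IGHAHAHA

Derivation:
Token 1: literal('I'). Output: "I"
Token 2: literal('G'). Output: "IG"
Token 3: literal('H'). Output: "IGH"
Token 4: literal('A'). Output: "IGHA"
Token 5: backref(off=2, len=4) (overlapping!). Copied 'HAHA' from pos 2. Output: "IGHAHAHA"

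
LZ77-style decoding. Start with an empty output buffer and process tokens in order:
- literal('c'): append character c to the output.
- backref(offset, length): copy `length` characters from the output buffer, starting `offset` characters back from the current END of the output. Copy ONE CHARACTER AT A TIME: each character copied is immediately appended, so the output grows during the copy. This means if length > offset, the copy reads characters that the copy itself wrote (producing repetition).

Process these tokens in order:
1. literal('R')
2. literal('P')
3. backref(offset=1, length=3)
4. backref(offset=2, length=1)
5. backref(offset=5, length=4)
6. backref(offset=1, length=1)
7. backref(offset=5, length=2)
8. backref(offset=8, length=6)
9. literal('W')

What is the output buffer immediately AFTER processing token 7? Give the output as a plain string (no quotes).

Answer: RPPPPPPPPPPPP

Derivation:
Token 1: literal('R'). Output: "R"
Token 2: literal('P'). Output: "RP"
Token 3: backref(off=1, len=3) (overlapping!). Copied 'PPP' from pos 1. Output: "RPPPP"
Token 4: backref(off=2, len=1). Copied 'P' from pos 3. Output: "RPPPPP"
Token 5: backref(off=5, len=4). Copied 'PPPP' from pos 1. Output: "RPPPPPPPPP"
Token 6: backref(off=1, len=1). Copied 'P' from pos 9. Output: "RPPPPPPPPPP"
Token 7: backref(off=5, len=2). Copied 'PP' from pos 6. Output: "RPPPPPPPPPPPP"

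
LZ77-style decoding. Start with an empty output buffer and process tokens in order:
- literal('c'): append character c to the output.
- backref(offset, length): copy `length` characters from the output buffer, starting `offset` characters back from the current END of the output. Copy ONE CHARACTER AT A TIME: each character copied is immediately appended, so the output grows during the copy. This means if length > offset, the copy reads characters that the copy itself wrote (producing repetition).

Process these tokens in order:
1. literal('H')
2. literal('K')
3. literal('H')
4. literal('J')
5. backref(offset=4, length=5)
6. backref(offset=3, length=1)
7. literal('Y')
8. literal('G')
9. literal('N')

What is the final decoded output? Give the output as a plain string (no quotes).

Token 1: literal('H'). Output: "H"
Token 2: literal('K'). Output: "HK"
Token 3: literal('H'). Output: "HKH"
Token 4: literal('J'). Output: "HKHJ"
Token 5: backref(off=4, len=5) (overlapping!). Copied 'HKHJH' from pos 0. Output: "HKHJHKHJH"
Token 6: backref(off=3, len=1). Copied 'H' from pos 6. Output: "HKHJHKHJHH"
Token 7: literal('Y'). Output: "HKHJHKHJHHY"
Token 8: literal('G'). Output: "HKHJHKHJHHYG"
Token 9: literal('N'). Output: "HKHJHKHJHHYGN"

Answer: HKHJHKHJHHYGN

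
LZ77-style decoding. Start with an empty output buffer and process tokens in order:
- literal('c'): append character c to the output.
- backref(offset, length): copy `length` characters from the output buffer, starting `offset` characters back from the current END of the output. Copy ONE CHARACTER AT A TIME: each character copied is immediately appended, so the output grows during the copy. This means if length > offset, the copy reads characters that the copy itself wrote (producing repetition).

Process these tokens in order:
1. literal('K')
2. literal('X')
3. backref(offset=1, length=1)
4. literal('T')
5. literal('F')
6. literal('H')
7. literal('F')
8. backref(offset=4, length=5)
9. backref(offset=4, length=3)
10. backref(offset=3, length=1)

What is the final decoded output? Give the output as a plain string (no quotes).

Answer: KXXTFHFTFHFTFHFF

Derivation:
Token 1: literal('K'). Output: "K"
Token 2: literal('X'). Output: "KX"
Token 3: backref(off=1, len=1). Copied 'X' from pos 1. Output: "KXX"
Token 4: literal('T'). Output: "KXXT"
Token 5: literal('F'). Output: "KXXTF"
Token 6: literal('H'). Output: "KXXTFH"
Token 7: literal('F'). Output: "KXXTFHF"
Token 8: backref(off=4, len=5) (overlapping!). Copied 'TFHFT' from pos 3. Output: "KXXTFHFTFHFT"
Token 9: backref(off=4, len=3). Copied 'FHF' from pos 8. Output: "KXXTFHFTFHFTFHF"
Token 10: backref(off=3, len=1). Copied 'F' from pos 12. Output: "KXXTFHFTFHFTFHFF"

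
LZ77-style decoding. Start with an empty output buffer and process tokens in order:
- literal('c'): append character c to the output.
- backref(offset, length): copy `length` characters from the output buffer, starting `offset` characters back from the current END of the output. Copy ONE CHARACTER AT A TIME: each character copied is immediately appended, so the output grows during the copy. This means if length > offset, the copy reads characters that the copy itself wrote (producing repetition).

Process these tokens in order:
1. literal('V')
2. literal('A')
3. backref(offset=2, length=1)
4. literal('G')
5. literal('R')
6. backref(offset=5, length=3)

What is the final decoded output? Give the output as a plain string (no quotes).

Answer: VAVGRVAV

Derivation:
Token 1: literal('V'). Output: "V"
Token 2: literal('A'). Output: "VA"
Token 3: backref(off=2, len=1). Copied 'V' from pos 0. Output: "VAV"
Token 4: literal('G'). Output: "VAVG"
Token 5: literal('R'). Output: "VAVGR"
Token 6: backref(off=5, len=3). Copied 'VAV' from pos 0. Output: "VAVGRVAV"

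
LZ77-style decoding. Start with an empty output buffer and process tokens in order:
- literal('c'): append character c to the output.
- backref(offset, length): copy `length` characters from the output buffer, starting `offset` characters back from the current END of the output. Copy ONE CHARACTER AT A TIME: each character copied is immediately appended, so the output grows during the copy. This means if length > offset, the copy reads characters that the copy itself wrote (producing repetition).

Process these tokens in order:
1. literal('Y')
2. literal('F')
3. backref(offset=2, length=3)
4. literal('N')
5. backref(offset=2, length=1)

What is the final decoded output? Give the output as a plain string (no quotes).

Answer: YFYFYNY

Derivation:
Token 1: literal('Y'). Output: "Y"
Token 2: literal('F'). Output: "YF"
Token 3: backref(off=2, len=3) (overlapping!). Copied 'YFY' from pos 0. Output: "YFYFY"
Token 4: literal('N'). Output: "YFYFYN"
Token 5: backref(off=2, len=1). Copied 'Y' from pos 4. Output: "YFYFYNY"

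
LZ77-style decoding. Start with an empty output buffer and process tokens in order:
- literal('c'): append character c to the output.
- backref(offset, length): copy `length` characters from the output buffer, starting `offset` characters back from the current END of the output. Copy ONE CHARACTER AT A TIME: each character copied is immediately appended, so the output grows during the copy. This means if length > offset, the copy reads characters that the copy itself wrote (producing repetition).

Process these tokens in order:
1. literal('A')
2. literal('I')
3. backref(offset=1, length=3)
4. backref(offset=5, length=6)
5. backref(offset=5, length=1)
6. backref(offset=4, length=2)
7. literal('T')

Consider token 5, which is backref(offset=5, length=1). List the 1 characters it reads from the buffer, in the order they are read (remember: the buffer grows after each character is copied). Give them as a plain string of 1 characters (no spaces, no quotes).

Token 1: literal('A'). Output: "A"
Token 2: literal('I'). Output: "AI"
Token 3: backref(off=1, len=3) (overlapping!). Copied 'III' from pos 1. Output: "AIIII"
Token 4: backref(off=5, len=6) (overlapping!). Copied 'AIIIIA' from pos 0. Output: "AIIIIAIIIIA"
Token 5: backref(off=5, len=1). Buffer before: "AIIIIAIIIIA" (len 11)
  byte 1: read out[6]='I', append. Buffer now: "AIIIIAIIIIAI"

Answer: I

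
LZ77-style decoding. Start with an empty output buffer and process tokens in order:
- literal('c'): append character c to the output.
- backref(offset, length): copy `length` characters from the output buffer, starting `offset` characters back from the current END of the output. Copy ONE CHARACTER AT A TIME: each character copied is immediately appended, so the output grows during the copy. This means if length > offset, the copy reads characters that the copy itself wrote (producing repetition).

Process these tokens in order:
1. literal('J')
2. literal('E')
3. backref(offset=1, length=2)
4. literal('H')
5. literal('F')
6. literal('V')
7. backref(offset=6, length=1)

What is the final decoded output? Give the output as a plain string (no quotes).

Answer: JEEEHFVE

Derivation:
Token 1: literal('J'). Output: "J"
Token 2: literal('E'). Output: "JE"
Token 3: backref(off=1, len=2) (overlapping!). Copied 'EE' from pos 1. Output: "JEEE"
Token 4: literal('H'). Output: "JEEEH"
Token 5: literal('F'). Output: "JEEEHF"
Token 6: literal('V'). Output: "JEEEHFV"
Token 7: backref(off=6, len=1). Copied 'E' from pos 1. Output: "JEEEHFVE"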